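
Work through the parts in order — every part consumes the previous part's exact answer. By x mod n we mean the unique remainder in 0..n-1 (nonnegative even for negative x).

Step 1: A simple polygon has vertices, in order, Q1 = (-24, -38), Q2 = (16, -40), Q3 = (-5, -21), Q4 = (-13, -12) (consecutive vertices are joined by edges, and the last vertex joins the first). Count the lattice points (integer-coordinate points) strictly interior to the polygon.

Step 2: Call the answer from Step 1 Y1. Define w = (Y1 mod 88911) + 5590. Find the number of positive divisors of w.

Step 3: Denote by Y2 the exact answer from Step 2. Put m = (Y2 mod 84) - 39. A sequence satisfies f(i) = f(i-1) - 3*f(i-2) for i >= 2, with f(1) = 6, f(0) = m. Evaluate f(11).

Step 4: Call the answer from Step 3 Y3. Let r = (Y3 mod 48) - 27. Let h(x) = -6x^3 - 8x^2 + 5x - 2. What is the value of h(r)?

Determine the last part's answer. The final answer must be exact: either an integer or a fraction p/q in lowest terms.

Step 1: cross terms: (-24*-40 - 16*-38)=1568, (16*-21 - -5*-40)=-536, (-5*-12 - -13*-21)=-213, (-13*-38 - -24*-12)=206; twice the area = |1025| = 1025; area = 1025/2; boundary points = 2 + 1 + 1 + 1 = 5; strictly interior points = area - boundary/2 + 1 = 511; answer 511
Step 2: Y1 = 511; w = 6101; 6101 is prime, so its only divisors are 1 and 6101; count = 2; answer 2
Step 3: Y2 = 2; m = -37; f(2) = 1*(6) - 3*(-37) = 117; iterating: f(2)=117, f(3)=99, f(4)=-252, f(5)=-549, f(6)=207, f(7)=1854, f(8)=1233, f(9)=-4329, f(10)=-8028, f(11)=4959; answer 4959
Step 4: Y3 = 4959; r = -12; -6*(-12)^3 - 8*(-12)^2 + 5*(-12)^1 - 2 = (10368) + (-1152) + (-60) + (-2) = 9154; answer 9154

9154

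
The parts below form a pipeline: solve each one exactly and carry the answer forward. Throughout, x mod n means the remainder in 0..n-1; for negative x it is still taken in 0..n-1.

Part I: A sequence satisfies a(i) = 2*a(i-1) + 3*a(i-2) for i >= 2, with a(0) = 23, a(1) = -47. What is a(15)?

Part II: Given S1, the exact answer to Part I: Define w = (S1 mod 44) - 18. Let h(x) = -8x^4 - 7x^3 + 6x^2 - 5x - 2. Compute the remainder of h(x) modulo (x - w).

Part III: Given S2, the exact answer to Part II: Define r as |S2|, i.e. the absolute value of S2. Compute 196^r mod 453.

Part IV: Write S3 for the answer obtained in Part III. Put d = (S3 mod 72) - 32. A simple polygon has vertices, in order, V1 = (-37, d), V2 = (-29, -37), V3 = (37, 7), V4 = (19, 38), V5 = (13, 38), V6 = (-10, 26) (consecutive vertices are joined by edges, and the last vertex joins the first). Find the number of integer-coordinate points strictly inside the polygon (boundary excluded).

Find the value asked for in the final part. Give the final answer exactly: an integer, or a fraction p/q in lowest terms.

Part I: a(2) = 2*(-47) + 3*(23) = -25; iterating: a(2)=-25, a(3)=-191, a(4)=-457, a(5)=-1487, a(6)=-4345, a(7)=-13151, a(8)=-39337, a(9)=-118127, a(10)=-354265, a(11)=-1062911, a(12)=-3188617, a(13)=-9565967, a(14)=-28697785, a(15)=-86093471; answer -86093471
Part II: S1 = -86093471; w = -9; remainder = value at the root: -8*(-9)^4 - 7*(-9)^3 + 6*(-9)^2 - 5*(-9)^1 - 2 = (-52488) + (5103) + (486) + (45) + (-2) = -46856; answer -46856
Part III: S2 = -46856; r = 46856; squarings mod 453: 196^1=196, 196^2=364, 196^4=220, 196^8=382, 196^16=58, 196^32=193, 196^64=103, 196^128=190, 196^256=313, 196^512=121, 196^1024=145, 196^2048=187, 196^4096=88, 196^8192=43, 196^16384=37, 196^32768=10; 196^46856 = 196^8 * 196^256 * 196^512 * 196^1024 * 196^4096 * 196^8192 * 196^32768 = 241 (mod 453); answer 241
Part IV: S3 = 241; d = -7; cross terms: (-37*-37 - -29*-7)=1166, (-29*7 - 37*-37)=1166, (37*38 - 19*7)=1273, (19*38 - 13*38)=228, (13*26 - -10*38)=718, (-10*-7 - -37*26)=1032; twice the area = |5583| = 5583; area = 5583/2; boundary points = 2 + 22 + 1 + 6 + 1 + 3 = 35; strictly interior points = area - boundary/2 + 1 = 2775; answer 2775

2775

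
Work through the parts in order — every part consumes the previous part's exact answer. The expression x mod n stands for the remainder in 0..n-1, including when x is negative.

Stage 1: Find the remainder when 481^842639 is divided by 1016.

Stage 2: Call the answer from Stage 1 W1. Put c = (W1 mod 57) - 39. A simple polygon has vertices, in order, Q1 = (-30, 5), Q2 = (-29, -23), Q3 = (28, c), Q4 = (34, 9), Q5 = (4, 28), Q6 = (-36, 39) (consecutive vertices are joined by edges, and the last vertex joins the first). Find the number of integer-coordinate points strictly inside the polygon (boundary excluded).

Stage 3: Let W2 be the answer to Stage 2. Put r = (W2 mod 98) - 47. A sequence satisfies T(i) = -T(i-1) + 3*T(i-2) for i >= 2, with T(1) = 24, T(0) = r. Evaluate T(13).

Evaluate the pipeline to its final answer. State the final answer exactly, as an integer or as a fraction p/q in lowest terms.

-398184

Stage 1: squarings mod 1016: 481^1=481, 481^2=729, 481^4=73, 481^8=249, 481^16=25, 481^32=625, 481^64=481, 481^128=729, 481^256=73, 481^512=249, 481^1024=25, 481^2048=625, 481^4096=481, 481^8192=729, 481^16384=73, 481^32768=249, 481^65536=25, 481^131072=625, 481^262144=481, 481^524288=729; 481^842639 = 481^1 * 481^2 * 481^4 * 481^8 * 481^128 * 481^256 * 481^512 * 481^2048 * 481^4096 * 481^16384 * 481^32768 * 481^262144 * 481^524288 = 361 (mod 1016); answer 361
Stage 2: W1 = 361; c = -20; cross terms: (-30*-23 - -29*5)=835, (-29*-20 - 28*-23)=1224, (28*9 - 34*-20)=932, (34*28 - 4*9)=916, (4*39 - -36*28)=1164, (-36*5 - -30*39)=990; twice the area = |6061| = 6061; area = 6061/2; boundary points = 1 + 3 + 1 + 1 + 1 + 2 = 9; strictly interior points = area - boundary/2 + 1 = 3027; answer 3027
Stage 3: W2 = 3027; r = 40; T(2) = -1*(24) + 3*(40) = 96; iterating: T(2)=96, T(3)=-24, T(4)=312, T(5)=-384, T(6)=1320, T(7)=-2472, T(8)=6432, T(9)=-13848, T(10)=33144, T(11)=-74688, T(12)=174120, T(13)=-398184; answer -398184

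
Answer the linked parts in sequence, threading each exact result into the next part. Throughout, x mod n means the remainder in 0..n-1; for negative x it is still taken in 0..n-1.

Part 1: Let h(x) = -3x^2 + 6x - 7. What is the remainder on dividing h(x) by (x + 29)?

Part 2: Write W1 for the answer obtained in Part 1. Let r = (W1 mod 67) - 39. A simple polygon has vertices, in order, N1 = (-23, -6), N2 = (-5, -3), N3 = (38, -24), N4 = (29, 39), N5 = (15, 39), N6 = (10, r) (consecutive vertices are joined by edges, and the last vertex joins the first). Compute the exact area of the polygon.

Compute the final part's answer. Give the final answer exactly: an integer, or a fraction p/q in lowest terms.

2699/2

Part 1: remainder = value at the root: -3*(-29)^2 + 6*(-29)^1 - 7 = (-2523) + (-174) + (-7) = -2704; answer -2704
Part 2: W1 = -2704; r = 4; cross terms: (-23*-3 - -5*-6)=39, (-5*-24 - 38*-3)=234, (38*39 - 29*-24)=2178, (29*39 - 15*39)=546, (15*4 - 10*39)=-330, (10*-6 - -23*4)=32; twice the area = |2699| = 2699; area = 2699/2; answer 2699/2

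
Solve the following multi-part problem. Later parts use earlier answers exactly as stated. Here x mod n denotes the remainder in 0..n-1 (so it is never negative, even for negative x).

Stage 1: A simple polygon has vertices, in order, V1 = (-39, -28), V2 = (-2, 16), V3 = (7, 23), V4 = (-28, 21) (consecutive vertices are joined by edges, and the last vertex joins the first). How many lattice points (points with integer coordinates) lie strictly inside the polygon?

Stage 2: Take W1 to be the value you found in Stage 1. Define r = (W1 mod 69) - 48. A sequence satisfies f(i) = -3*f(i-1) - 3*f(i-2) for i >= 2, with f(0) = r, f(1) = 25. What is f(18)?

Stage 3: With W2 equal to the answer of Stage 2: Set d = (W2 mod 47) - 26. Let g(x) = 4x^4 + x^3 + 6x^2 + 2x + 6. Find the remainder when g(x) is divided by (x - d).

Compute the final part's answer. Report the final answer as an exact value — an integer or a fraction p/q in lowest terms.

Stage 1: cross terms: (-39*16 - -2*-28)=-680, (-2*23 - 7*16)=-158, (7*21 - -28*23)=791, (-28*-28 - -39*21)=1603; twice the area = |1556| = 1556; area = 778; boundary points = 1 + 1 + 1 + 1 = 4; strictly interior points = area - boundary/2 + 1 = 777; answer 777
Stage 2: W1 = 777; r = -30; f(2) = -3*(25) - 3*(-30) = 15; iterating: f(2)=15, f(3)=-120, f(4)=315, f(5)=-585, f(6)=810, f(7)=-675, f(8)=-405, f(9)=3240, f(10)=-8505, f(11)=15795, f(12)=-21870, f(13)=18225, f(14)=10935, f(15)=-87480, f(16)=229635, f(17)=-426465, f(18)=590490; answer 590490
Stage 3: W2 = 590490; d = 3; remainder = value at the root: 4*(3)^4 + 1*(3)^3 + 6*(3)^2 + 2*(3)^1 + 6 = (324) + (27) + (54) + (6) + (6) = 417; answer 417

417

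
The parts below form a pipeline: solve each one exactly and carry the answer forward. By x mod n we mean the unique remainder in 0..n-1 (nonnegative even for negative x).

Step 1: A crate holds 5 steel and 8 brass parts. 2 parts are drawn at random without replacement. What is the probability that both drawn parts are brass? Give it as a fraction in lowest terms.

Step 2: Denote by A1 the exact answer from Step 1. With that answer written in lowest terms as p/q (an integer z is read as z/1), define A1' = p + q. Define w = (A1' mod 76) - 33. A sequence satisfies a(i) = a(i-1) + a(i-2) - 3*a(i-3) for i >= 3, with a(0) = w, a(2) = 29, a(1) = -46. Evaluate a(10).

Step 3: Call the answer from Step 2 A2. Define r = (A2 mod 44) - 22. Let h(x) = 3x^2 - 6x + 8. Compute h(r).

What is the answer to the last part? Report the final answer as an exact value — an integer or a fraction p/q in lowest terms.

17

Step 1: total draws C(13,2) = 78; favorable C(8,2) = 28; P = 14/39; answer 14/39
Step 2: A1 = 14/39; threaded value p + q = 53; w = 20; a(3) = 1*(29) + 1*(-46) - 3*(20) = -77; iterating: a(3)=-77, a(4)=90, a(5)=-74, a(6)=247, a(7)=-97, a(8)=372, a(9)=-466, a(10)=197; answer 197
Step 3: A2 = 197; r = -1; 3*(-1)^2 - 6*(-1)^1 + 8 = (3) + (6) + (8) = 17; answer 17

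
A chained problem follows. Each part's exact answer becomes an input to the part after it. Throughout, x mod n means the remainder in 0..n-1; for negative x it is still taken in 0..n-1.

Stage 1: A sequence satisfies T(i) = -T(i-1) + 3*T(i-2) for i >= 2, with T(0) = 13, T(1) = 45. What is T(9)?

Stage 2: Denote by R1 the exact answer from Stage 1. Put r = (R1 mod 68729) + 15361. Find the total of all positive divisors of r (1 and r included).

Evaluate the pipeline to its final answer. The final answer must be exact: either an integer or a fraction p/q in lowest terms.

44640

Stage 1: T(2) = -1*(45) + 3*(13) = -6; iterating: T(2)=-6, T(3)=141, T(4)=-159, T(5)=582, T(6)=-1059, T(7)=2805, T(8)=-5982, T(9)=14397; answer 14397
Stage 2: R1 = 14397; r = 29758; 29758 = 2 * 14879; sigma = (1 + 2) * (1 + 14879) = 3 * 14880 = 44640; answer 44640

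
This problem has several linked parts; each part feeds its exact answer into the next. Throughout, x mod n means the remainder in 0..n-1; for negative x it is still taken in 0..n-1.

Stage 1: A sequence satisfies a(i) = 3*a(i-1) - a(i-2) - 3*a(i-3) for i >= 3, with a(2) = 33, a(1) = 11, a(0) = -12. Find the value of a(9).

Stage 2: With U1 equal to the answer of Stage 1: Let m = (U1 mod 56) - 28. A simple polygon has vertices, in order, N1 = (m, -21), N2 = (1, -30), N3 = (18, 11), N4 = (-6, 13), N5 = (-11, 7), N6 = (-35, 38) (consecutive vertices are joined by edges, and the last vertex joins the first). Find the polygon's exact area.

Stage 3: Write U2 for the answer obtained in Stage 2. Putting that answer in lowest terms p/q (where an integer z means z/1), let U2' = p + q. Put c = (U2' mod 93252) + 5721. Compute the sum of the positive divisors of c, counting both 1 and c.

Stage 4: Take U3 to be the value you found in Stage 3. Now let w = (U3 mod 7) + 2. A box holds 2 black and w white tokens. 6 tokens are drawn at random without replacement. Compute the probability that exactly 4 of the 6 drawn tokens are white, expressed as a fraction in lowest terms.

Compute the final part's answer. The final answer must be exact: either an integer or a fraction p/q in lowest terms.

Stage 1: a(3) = 3*(33) - 1*(11) - 3*(-12) = 124; iterating: a(3)=124, a(4)=306, a(5)=695, a(6)=1407, a(7)=2608, a(8)=4332, a(9)=6167; answer 6167
Stage 2: U1 = 6167; m = -21; cross terms: (-21*-30 - 1*-21)=651, (1*11 - 18*-30)=551, (18*13 - -6*11)=300, (-6*7 - -11*13)=101, (-11*38 - -35*7)=-173, (-35*-21 - -21*38)=1533; twice the area = |2963| = 2963; area = 2963/2; answer 2963/2
Stage 3: U2 = 2963/2; threaded value p + q = 2965; c = 8686; 8686 = 2 * 43 * 101; sigma = (1 + 2) * (1 + 43) * (1 + 101) = 3 * 44 * 102 = 13464; answer 13464
Stage 4: U3 = 13464; w = 5; total draws C(7,6) = 7; favorable C(5,4)*C(2,2) = 5; P = 5/7; answer 5/7

5/7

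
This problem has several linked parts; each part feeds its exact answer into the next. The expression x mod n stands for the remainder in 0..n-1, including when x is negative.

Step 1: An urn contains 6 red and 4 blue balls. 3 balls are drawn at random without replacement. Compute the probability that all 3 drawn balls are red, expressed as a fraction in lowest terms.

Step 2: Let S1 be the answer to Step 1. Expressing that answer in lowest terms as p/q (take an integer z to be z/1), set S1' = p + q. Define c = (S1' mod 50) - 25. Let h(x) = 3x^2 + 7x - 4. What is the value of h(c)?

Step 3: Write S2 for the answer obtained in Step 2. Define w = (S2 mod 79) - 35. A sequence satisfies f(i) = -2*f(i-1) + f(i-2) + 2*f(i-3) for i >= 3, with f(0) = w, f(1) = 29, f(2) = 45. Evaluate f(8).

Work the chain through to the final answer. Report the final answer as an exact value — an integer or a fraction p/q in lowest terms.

2397

Step 1: total draws C(10,3) = 120; favorable C(6,3) = 20; P = 1/6; answer 1/6
Step 2: S1 = 1/6; threaded value p + q = 7; c = -18; 3*(-18)^2 + 7*(-18)^1 - 4 = (972) + (-126) + (-4) = 842; answer 842
Step 3: S2 = 842; w = 17; f(3) = -2*(45) + 1*(29) + 2*(17) = -27; iterating: f(3)=-27, f(4)=157, f(5)=-251, f(6)=605, f(7)=-1147, f(8)=2397; answer 2397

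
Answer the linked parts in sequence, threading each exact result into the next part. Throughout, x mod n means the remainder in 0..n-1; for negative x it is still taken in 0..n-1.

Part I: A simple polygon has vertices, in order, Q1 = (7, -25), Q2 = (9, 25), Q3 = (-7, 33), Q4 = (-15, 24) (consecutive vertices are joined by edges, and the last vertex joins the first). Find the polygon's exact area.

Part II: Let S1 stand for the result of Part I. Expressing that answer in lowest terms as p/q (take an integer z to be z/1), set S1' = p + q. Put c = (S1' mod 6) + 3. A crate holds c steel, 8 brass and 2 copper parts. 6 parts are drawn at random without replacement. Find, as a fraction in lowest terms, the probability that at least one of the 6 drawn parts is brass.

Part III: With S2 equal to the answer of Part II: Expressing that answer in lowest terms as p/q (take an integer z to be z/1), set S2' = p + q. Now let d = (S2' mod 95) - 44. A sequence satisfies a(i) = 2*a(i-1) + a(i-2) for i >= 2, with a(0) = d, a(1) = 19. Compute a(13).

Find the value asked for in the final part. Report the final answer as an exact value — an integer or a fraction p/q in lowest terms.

81359

Part I: cross terms: (7*25 - 9*-25)=400, (9*33 - -7*25)=472, (-7*24 - -15*33)=327, (-15*-25 - 7*24)=207; twice the area = |1406| = 1406; area = 703; answer 703
Part II: S1 = 703; threaded value p + q = 704; c = 5; total draws C(15,6) = 5005; complement C(7,6) = 7; favorable 5005 - 7 = 4998; P = 714/715; answer 714/715
Part III: S2 = 714/715; threaded value p + q = 1429; d = -40; a(2) = 2*(19) + 1*(-40) = -2; iterating: a(2)=-2, a(3)=15, a(4)=28, a(5)=71, a(6)=170, a(7)=411, a(8)=992, a(9)=2395, a(10)=5782, a(11)=13959, a(12)=33700, a(13)=81359; answer 81359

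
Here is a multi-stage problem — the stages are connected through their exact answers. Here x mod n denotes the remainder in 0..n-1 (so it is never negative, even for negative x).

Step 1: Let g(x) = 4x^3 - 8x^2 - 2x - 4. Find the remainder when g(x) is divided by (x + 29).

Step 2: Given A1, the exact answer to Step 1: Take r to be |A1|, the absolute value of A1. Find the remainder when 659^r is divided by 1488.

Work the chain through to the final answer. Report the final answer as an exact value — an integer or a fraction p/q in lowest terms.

745

Step 1: remainder = value at the root: 4*(-29)^3 - 8*(-29)^2 - 2*(-29)^1 - 4 = (-97556) + (-6728) + (58) + (-4) = -104230; answer -104230
Step 2: A1 = -104230; r = 104230; squarings mod 1488: 659^1=659, 659^2=1273, 659^4=97, 659^8=481, 659^16=721, 659^32=529, 659^64=97, 659^128=481, 659^256=721, 659^512=529, 659^1024=97, 659^2048=481, 659^4096=721, 659^8192=529, 659^16384=97, 659^32768=481, 659^65536=721; 659^104230 = 659^2 * 659^4 * 659^32 * 659^256 * 659^512 * 659^1024 * 659^4096 * 659^32768 * 659^65536 = 745 (mod 1488); answer 745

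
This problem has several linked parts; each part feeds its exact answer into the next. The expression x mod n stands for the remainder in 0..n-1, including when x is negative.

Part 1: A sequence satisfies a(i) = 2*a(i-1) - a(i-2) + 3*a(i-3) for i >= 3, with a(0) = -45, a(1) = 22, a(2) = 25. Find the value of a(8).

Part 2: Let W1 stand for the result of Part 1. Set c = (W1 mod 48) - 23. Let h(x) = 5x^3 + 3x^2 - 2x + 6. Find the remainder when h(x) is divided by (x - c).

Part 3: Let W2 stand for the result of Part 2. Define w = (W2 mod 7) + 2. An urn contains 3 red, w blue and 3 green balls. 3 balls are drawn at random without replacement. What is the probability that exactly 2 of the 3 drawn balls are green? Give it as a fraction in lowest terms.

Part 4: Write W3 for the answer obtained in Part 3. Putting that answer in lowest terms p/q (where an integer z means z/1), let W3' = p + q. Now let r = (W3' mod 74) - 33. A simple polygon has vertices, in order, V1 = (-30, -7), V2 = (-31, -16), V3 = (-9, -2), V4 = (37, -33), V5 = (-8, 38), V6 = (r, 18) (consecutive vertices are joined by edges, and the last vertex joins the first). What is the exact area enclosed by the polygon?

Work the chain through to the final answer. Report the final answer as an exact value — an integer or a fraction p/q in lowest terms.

Part 1: a(3) = 2*(25) - 1*(22) + 3*(-45) = -107; iterating: a(3)=-107, a(4)=-173, a(5)=-164, a(6)=-476, a(7)=-1307, a(8)=-2630; answer -2630
Part 2: W1 = -2630; c = -13; remainder = value at the root: 5*(-13)^3 + 3*(-13)^2 - 2*(-13)^1 + 6 = (-10985) + (507) + (26) + (6) = -10446; answer -10446
Part 3: W2 = -10446; w = 7; total draws C(13,3) = 286; favorable C(3,2)*C(10,1) = 30; P = 15/143; answer 15/143
Part 4: W3 = 15/143; threaded value p + q = 158; r = -23; cross terms: (-30*-16 - -31*-7)=263, (-31*-2 - -9*-16)=-82, (-9*-33 - 37*-2)=371, (37*38 - -8*-33)=1142, (-8*18 - -23*38)=730, (-23*-7 - -30*18)=701; twice the area = |3125| = 3125; area = 3125/2; answer 3125/2

3125/2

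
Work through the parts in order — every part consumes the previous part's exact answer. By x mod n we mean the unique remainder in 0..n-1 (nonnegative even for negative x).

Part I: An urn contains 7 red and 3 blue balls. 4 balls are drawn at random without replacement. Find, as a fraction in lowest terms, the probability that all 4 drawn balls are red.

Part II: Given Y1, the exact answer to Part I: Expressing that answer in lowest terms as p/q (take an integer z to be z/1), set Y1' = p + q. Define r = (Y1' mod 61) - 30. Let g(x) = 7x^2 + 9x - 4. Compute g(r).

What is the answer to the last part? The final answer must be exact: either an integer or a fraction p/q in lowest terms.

Part I: total draws C(10,4) = 210; favorable C(7,4) = 35; P = 1/6; answer 1/6
Part II: Y1 = 1/6; threaded value p + q = 7; r = -23; 7*(-23)^2 + 9*(-23)^1 - 4 = (3703) + (-207) + (-4) = 3492; answer 3492

3492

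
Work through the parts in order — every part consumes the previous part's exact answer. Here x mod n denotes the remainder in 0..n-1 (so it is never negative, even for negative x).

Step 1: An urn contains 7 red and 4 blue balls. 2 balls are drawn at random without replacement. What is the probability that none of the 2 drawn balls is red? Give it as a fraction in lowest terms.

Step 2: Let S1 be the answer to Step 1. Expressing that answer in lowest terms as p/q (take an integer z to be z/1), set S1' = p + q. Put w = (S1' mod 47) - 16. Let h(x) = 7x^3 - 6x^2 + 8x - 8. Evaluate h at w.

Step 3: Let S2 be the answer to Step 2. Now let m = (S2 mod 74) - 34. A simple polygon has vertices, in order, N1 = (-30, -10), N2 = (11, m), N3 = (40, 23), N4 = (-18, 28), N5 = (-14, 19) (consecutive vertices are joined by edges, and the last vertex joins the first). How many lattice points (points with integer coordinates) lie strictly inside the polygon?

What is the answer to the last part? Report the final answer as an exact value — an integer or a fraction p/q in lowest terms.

Step 1: total draws C(11,2) = 55; favorable C(4,2) = 6; P = 6/55; answer 6/55
Step 2: S1 = 6/55; threaded value p + q = 61; w = -2; 7*(-2)^3 - 6*(-2)^2 + 8*(-2)^1 - 8 = (-56) + (-24) + (-16) + (-8) = -104; answer -104
Step 3: S2 = -104; m = 10; cross terms: (-30*10 - 11*-10)=-190, (11*23 - 40*10)=-147, (40*28 - -18*23)=1534, (-18*19 - -14*28)=50, (-14*-10 - -30*19)=710; twice the area = |1957| = 1957; area = 1957/2; boundary points = 1 + 1 + 1 + 1 + 1 = 5; strictly interior points = area - boundary/2 + 1 = 977; answer 977

977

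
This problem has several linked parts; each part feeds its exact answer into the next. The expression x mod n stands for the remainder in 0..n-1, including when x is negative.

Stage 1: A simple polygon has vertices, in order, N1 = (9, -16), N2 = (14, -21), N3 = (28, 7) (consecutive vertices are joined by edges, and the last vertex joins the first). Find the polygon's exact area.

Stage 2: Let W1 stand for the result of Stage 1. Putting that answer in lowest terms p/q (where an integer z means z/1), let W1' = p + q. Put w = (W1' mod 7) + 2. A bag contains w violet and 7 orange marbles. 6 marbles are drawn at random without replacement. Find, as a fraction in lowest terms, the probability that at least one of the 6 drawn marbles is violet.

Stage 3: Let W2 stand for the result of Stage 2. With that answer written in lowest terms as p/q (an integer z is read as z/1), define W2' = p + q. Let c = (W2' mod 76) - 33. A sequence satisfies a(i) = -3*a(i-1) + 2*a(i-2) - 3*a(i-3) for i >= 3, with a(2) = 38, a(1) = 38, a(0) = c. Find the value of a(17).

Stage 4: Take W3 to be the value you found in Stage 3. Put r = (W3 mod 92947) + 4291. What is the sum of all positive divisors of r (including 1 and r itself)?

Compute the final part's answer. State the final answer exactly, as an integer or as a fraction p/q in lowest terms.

Stage 1: cross terms: (9*-21 - 14*-16)=35, (14*7 - 28*-21)=686, (28*-16 - 9*7)=-511; twice the area = |210| = 210; area = 105; answer 105
Stage 2: W1 = 105; threaded value p + q = 106; w = 3; total draws C(10,6) = 210; complement C(7,6) = 7; favorable 210 - 7 = 203; P = 29/30; answer 29/30
Stage 3: W2 = 29/30; threaded value p + q = 59; c = 26; a(3) = -3*(38) + 2*(38) - 3*(26) = -116; iterating: a(3)=-116, a(4)=310, a(5)=-1276, a(6)=4796, a(7)=-17870, a(8)=67030, a(9)=-251218, a(10)=941324, a(11)=-3527498, a(12)=13218796, a(13)=-49535356, a(14)=185626154, a(15)=-695605562, a(16)=2606675062, a(17)=-9768114772; answer -9768114772
Stage 4: W3 = -9768114772; r = 61537; 61537 = 7 * 59 * 149; sigma = (1 + 7) * (1 + 59) * (1 + 149) = 8 * 60 * 150 = 72000; answer 72000

72000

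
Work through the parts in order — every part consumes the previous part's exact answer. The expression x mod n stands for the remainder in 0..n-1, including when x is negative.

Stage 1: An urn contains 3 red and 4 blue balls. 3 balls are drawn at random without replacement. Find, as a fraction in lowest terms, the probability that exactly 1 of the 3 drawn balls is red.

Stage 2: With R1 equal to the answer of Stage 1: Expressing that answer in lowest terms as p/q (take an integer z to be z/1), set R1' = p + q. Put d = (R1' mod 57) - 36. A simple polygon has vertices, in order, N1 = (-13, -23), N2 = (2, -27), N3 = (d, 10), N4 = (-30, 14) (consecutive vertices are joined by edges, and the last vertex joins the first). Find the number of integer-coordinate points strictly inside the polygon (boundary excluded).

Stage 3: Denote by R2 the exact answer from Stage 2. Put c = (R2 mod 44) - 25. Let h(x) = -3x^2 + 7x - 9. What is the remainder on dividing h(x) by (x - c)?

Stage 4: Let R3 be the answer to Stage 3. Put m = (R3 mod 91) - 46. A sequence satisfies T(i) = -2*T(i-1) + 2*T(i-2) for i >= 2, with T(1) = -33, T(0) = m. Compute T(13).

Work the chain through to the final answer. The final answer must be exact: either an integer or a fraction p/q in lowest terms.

-6098112

Stage 1: total draws C(7,3) = 35; favorable C(3,1)*C(4,2) = 18; P = 18/35; answer 18/35
Stage 2: R1 = 18/35; threaded value p + q = 53; d = 17; cross terms: (-13*-27 - 2*-23)=397, (2*10 - 17*-27)=479, (17*14 - -30*10)=538, (-30*-23 - -13*14)=872; twice the area = |2286| = 2286; area = 1143; boundary points = 1 + 1 + 1 + 1 = 4; strictly interior points = area - boundary/2 + 1 = 1142; answer 1142
Stage 3: R2 = 1142; c = 17; remainder = value at the root: -3*(17)^2 + 7*(17)^1 - 9 = (-867) + (119) + (-9) = -757; answer -757
Stage 4: R3 = -757; m = 16; T(2) = -2*(-33) + 2*(16) = 98; iterating: T(2)=98, T(3)=-262, T(4)=720, T(5)=-1964, T(6)=5368, T(7)=-14664, T(8)=40064, T(9)=-109456, T(10)=299040, T(11)=-816992, T(12)=2232064, T(13)=-6098112; answer -6098112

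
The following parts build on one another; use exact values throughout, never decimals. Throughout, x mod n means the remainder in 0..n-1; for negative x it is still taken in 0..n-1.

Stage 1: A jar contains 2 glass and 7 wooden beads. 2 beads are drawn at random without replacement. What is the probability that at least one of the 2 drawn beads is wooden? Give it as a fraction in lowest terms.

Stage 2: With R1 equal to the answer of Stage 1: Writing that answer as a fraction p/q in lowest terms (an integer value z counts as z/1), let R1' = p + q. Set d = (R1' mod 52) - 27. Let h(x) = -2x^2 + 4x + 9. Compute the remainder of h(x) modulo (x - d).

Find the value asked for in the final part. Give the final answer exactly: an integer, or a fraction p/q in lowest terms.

-151

Stage 1: total draws C(9,2) = 36; complement C(2,2) = 1; favorable 36 - 1 = 35; P = 35/36; answer 35/36
Stage 2: R1 = 35/36; threaded value p + q = 71; d = -8; remainder = value at the root: -2*(-8)^2 + 4*(-8)^1 + 9 = (-128) + (-32) + (9) = -151; answer -151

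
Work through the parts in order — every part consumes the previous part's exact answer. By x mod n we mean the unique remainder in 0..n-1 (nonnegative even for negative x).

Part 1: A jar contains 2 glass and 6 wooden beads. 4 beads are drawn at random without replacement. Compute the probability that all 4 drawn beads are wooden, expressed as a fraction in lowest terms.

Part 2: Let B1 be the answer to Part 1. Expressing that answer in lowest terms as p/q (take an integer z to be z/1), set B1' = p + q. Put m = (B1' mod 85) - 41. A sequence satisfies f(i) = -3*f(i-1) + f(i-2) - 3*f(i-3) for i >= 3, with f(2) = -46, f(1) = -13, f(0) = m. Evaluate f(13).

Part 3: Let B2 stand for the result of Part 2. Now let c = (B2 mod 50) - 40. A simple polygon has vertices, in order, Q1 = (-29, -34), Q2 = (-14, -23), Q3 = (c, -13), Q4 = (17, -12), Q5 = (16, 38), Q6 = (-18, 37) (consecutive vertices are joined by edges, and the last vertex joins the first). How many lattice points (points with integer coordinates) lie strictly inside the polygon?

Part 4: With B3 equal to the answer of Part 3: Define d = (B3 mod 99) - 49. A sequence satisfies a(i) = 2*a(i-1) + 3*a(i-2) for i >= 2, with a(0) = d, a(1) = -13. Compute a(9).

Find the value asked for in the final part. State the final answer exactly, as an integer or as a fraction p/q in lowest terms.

-142693

Part 1: total draws C(8,4) = 70; favorable C(6,4) = 15; P = 3/14; answer 3/14
Part 2: B1 = 3/14; threaded value p + q = 17; m = -24; f(3) = -3*(-46) + 1*(-13) - 3*(-24) = 197; iterating: f(3)=197, f(4)=-598, f(5)=2129, f(6)=-7576, f(7)=26651, f(8)=-93916, f(9)=331127, f(10)=-1167250, f(11)=4114625, f(12)=-14504506, f(13)=51129893; answer 51129893
Part 3: B2 = 51129893; c = 3; cross terms: (-29*-23 - -14*-34)=191, (-14*-13 - 3*-23)=251, (3*-12 - 17*-13)=185, (17*38 - 16*-12)=838, (16*37 - -18*38)=1276, (-18*-34 - -29*37)=1685; twice the area = |4426| = 4426; area = 2213; boundary points = 1 + 1 + 1 + 1 + 1 + 1 = 6; strictly interior points = area - boundary/2 + 1 = 2211; answer 2211
Part 4: B3 = 2211; d = -16; a(2) = 2*(-13) + 3*(-16) = -74; iterating: a(2)=-74, a(3)=-187, a(4)=-596, a(5)=-1753, a(6)=-5294, a(7)=-15847, a(8)=-47576, a(9)=-142693; answer -142693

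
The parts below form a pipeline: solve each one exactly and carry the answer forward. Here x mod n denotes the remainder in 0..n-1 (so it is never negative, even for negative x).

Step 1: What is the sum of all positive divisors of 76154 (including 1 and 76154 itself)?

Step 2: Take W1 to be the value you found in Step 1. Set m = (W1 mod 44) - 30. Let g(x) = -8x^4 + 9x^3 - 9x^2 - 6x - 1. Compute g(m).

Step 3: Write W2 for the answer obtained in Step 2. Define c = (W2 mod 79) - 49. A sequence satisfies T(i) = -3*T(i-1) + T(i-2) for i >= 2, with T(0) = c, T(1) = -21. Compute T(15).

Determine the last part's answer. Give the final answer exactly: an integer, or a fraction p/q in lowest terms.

Step 1: 76154 = 2 * 13 * 29 * 101; sigma = (1 + 2) * (1 + 13) * (1 + 29) * (1 + 101) = 3 * 14 * 30 * 102 = 128520; answer 128520
Step 2: W1 = 128520; m = 10; -8*(10)^4 + 9*(10)^3 - 9*(10)^2 - 6*(10)^1 - 1 = (-80000) + (9000) + (-900) + (-60) + (-1) = -71961; answer -71961
Step 3: W2 = -71961; c = -41; T(2) = -3*(-21) + 1*(-41) = 22; iterating: T(2)=22, T(3)=-87, T(4)=283, T(5)=-936, T(6)=3091, T(7)=-10209, T(8)=33718, T(9)=-111363, T(10)=367807, T(11)=-1214784, T(12)=4012159, T(13)=-13251261, T(14)=43765942, T(15)=-144549087; answer -144549087

-144549087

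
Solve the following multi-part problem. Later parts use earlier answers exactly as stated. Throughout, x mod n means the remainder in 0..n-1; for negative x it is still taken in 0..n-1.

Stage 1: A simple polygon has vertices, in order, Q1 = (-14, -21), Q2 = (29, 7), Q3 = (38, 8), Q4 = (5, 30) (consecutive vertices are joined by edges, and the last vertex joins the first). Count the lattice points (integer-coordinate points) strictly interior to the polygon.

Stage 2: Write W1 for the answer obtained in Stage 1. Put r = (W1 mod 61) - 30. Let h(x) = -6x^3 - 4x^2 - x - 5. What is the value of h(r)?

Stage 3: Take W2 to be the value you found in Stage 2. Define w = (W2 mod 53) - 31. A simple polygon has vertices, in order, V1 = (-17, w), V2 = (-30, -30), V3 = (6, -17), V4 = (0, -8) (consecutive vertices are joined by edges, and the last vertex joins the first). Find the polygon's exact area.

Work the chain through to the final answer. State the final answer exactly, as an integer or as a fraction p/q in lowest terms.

Stage 1: cross terms: (-14*7 - 29*-21)=511, (29*8 - 38*7)=-34, (38*30 - 5*8)=1100, (5*-21 - -14*30)=315; twice the area = |1892| = 1892; area = 946; boundary points = 1 + 1 + 11 + 1 = 14; strictly interior points = area - boundary/2 + 1 = 940; answer 940
Stage 2: W1 = 940; r = -5; -6*(-5)^3 - 4*(-5)^2 - 1*(-5)^1 - 5 = (750) + (-100) + (5) + (-5) = 650; answer 650
Stage 3: W2 = 650; w = -17; cross terms: (-17*-30 - -30*-17)=0, (-30*-17 - 6*-30)=690, (6*-8 - 0*-17)=-48, (0*-17 - -17*-8)=-136; twice the area = |506| = 506; area = 253; answer 253

253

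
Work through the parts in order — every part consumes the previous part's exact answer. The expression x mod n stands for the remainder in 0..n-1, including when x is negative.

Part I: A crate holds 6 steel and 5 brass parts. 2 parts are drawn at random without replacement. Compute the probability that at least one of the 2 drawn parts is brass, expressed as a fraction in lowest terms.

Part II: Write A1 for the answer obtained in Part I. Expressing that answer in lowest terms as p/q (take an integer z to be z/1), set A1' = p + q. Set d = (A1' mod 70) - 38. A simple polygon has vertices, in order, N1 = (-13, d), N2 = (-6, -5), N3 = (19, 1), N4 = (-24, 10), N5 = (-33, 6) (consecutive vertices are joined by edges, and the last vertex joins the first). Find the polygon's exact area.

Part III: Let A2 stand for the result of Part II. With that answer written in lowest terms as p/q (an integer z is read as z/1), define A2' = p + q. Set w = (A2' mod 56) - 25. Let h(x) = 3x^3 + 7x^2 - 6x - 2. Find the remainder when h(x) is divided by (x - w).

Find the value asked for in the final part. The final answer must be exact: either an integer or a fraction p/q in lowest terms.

38

Part I: total draws C(11,2) = 55; complement C(6,2) = 15; favorable 55 - 15 = 40; P = 8/11; answer 8/11
Part II: A1 = 8/11; threaded value p + q = 19; d = -19; cross terms: (-13*-5 - -6*-19)=-49, (-6*1 - 19*-5)=89, (19*10 - -24*1)=214, (-24*6 - -33*10)=186, (-33*-19 - -13*6)=705; twice the area = |1145| = 1145; area = 1145/2; answer 1145/2
Part III: A2 = 1145/2; threaded value p + q = 1147; w = 2; remainder = value at the root: 3*(2)^3 + 7*(2)^2 - 6*(2)^1 - 2 = (24) + (28) + (-12) + (-2) = 38; answer 38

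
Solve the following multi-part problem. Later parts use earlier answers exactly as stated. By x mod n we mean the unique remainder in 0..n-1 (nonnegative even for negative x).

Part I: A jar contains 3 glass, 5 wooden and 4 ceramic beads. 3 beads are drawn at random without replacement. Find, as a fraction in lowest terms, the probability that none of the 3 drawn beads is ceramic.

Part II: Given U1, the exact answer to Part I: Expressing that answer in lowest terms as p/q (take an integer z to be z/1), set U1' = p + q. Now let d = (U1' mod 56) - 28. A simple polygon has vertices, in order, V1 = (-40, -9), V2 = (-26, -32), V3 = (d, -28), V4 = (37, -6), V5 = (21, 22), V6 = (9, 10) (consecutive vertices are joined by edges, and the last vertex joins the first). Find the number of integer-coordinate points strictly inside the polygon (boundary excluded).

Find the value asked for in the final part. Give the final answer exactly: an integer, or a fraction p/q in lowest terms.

1836

Part I: total draws C(12,3) = 220; favorable C(8,3) = 56; P = 14/55; answer 14/55
Part II: U1 = 14/55; threaded value p + q = 69; d = -15; cross terms: (-40*-32 - -26*-9)=1046, (-26*-28 - -15*-32)=248, (-15*-6 - 37*-28)=1126, (37*22 - 21*-6)=940, (21*10 - 9*22)=12, (9*-9 - -40*10)=319; twice the area = |3691| = 3691; area = 3691/2; boundary points = 1 + 1 + 2 + 4 + 12 + 1 = 21; strictly interior points = area - boundary/2 + 1 = 1836; answer 1836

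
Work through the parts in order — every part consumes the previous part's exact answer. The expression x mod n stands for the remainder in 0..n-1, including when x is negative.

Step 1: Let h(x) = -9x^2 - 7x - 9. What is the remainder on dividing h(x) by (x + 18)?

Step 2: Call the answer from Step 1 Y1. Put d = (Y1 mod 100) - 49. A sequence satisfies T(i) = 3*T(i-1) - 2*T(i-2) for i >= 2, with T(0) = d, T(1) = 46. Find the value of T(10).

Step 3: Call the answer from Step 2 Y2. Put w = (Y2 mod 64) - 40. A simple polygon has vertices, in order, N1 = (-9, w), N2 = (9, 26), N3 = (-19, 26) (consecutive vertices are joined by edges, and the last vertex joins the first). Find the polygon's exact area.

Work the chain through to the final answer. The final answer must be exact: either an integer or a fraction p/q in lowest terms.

Step 1: remainder = value at the root: -9*(-18)^2 - 7*(-18)^1 - 9 = (-2916) + (126) + (-9) = -2799; answer -2799
Step 2: Y1 = -2799; d = -48; T(2) = 3*(46) - 2*(-48) = 234; iterating: T(2)=234, T(3)=610, T(4)=1362, T(5)=2866, T(6)=5874, T(7)=11890, T(8)=23922, T(9)=47986, T(10)=96114; answer 96114
Step 3: Y2 = 96114; w = 10; cross terms: (-9*26 - 9*10)=-324, (9*26 - -19*26)=728, (-19*10 - -9*26)=44; twice the area = |448| = 448; area = 224; answer 224

224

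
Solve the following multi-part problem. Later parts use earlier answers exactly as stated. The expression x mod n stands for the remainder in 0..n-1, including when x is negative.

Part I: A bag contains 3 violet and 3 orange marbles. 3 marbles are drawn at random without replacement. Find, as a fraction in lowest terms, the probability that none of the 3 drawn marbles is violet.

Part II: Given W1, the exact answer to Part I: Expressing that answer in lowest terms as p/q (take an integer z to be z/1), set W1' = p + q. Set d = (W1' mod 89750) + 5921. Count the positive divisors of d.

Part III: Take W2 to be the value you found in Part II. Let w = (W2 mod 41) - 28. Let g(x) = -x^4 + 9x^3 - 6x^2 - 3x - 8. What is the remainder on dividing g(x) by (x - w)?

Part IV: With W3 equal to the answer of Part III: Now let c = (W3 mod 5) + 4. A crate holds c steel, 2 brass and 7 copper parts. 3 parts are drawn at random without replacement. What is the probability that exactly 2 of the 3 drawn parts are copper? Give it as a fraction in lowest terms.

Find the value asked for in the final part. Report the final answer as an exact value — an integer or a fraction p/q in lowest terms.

21/52

Part I: total draws C(6,3) = 20; favorable C(3,3) = 1; P = 1/20; answer 1/20
Part II: W1 = 1/20; threaded value p + q = 21; d = 5942; 5942 = 2 * 2971; number of divisors = (1+1) * (1+1) = 4; answer 4
Part III: W2 = 4; w = -24; remainder = value at the root: -1*(-24)^4 + 9*(-24)^3 - 6*(-24)^2 - 3*(-24)^1 - 8 = (-331776) + (-124416) + (-3456) + (72) + (-8) = -459584; answer -459584
Part IV: W3 = -459584; c = 5; total draws C(14,3) = 364; favorable C(7,2)*C(7,1) = 147; P = 21/52; answer 21/52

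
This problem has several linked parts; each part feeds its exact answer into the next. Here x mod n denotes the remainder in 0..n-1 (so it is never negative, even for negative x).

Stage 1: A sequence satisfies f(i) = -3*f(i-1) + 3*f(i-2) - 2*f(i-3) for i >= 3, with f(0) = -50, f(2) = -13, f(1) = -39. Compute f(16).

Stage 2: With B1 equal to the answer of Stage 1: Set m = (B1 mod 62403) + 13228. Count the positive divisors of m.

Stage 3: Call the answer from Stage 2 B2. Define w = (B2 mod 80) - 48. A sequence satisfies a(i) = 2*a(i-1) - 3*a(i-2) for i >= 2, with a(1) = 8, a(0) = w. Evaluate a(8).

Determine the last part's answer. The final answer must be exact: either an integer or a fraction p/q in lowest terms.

Stage 1: f(3) = -3*(-13) + 3*(-39) - 2*(-50) = 22; iterating: f(3)=22, f(4)=-27, f(5)=173, f(6)=-644, f(7)=2505, f(8)=-9793, f(9)=38182, f(10)=-148935, f(11)=580937, f(12)=-2265980, f(13)=8838621, f(14)=-34475677, f(15)=134474854, f(16)=-524528835; answer -524528835
Stage 2: B1 = -524528835; m = 44011; 44011 = 11 * 4001; number of divisors = (1+1) * (1+1) = 4; answer 4
Stage 3: B2 = 4; w = -44; a(2) = 2*(8) - 3*(-44) = 148; iterating: a(2)=148, a(3)=272, a(4)=100, a(5)=-616, a(6)=-1532, a(7)=-1216, a(8)=2164; answer 2164

2164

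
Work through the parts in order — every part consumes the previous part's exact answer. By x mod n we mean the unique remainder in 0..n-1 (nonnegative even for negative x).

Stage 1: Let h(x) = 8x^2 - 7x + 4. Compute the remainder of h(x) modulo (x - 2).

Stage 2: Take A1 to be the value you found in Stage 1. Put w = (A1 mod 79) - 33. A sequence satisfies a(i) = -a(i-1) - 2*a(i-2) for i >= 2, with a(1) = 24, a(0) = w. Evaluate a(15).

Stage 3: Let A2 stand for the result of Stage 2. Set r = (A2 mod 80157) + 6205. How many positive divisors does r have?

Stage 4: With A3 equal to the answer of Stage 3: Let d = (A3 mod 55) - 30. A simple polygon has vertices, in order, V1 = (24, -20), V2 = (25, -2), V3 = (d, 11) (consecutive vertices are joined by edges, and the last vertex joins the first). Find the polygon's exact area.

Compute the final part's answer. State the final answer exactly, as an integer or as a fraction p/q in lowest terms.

895/2

Stage 1: remainder = value at the root: 8*(2)^2 - 7*(2)^1 + 4 = (32) + (-14) + (4) = 22; answer 22
Stage 2: A1 = 22; w = -11; a(2) = -1*(24) - 2*(-11) = -2; iterating: a(2)=-2, a(3)=-46, a(4)=50, a(5)=42, a(6)=-142, a(7)=58, a(8)=226, a(9)=-342, a(10)=-110, a(11)=794, a(12)=-574, a(13)=-1014, a(14)=2162, a(15)=-134; answer -134
Stage 3: A2 = -134; r = 86228; 86228 = 2^2 * 21557; number of divisors = (2+1) * (1+1) = 6; answer 6
Stage 4: A3 = 6; d = -24; cross terms: (24*-2 - 25*-20)=452, (25*11 - -24*-2)=227, (-24*-20 - 24*11)=216; twice the area = |895| = 895; area = 895/2; answer 895/2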